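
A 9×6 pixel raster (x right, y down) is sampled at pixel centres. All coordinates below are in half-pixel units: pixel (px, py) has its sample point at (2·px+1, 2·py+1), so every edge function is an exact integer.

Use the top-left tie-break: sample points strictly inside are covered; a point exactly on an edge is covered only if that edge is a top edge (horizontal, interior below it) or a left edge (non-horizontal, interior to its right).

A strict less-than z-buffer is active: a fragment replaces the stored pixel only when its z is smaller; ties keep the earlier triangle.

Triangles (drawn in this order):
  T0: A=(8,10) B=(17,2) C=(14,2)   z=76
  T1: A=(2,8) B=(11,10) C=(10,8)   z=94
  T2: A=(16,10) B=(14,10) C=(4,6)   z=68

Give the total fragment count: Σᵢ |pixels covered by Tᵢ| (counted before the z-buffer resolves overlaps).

T0:
  2·area = 24  (B↔C swapped to make it positive)
  edge (8, 10)→(14, 2): d=(6,-8) top-left  bias=+0
  edge (14, 2)→(17, 2): d=(3,0) top-left  bias=+0
  edge (17, 2)→(8, 10): d=(-9,8) right/bottom  bias=-1
    (7,1)@(15, 3): e=[14,3,7] → X
    (8,1)@(17, 3): e=[30,3,-9] → .
    (6,2)@(13, 5): e=[10,9,5] → X
    (7,2)@(15, 5): e=[26,9,-11] → .
    (5,3)@(11, 7): e=[6,15,3] → X
    (6,3)@(13, 7): e=[22,15,-13] → .
    (4,4)@(9, 9): e=[2,21,1] → X
    (5,4)@(11, 9): e=[18,21,-15] → .
    (4,5)@(9, 11): e=[14,27,-17] → .
  covered (4 px):
    . . . . . . . . .
    . . . . . . . X .
    . . . . . . X . .
    . . . . . X . . .
    . . . . X . . . .
    . . . . . . . . .
T1:
  2·area = 16  (B↔C swapped to make it positive)
  edge (2, 8)→(10, 8): d=(8,0) top-left  bias=+0
  edge (10, 8)→(11, 10): d=(1,2) right/bottom  bias=-1
  edge (11, 10)→(2, 8): d=(-9,-2) top-left  bias=+0
    (3,4)@(7, 9): e=[8,7,1] → X
    (4,4)@(9, 9): e=[8,3,5] → X
    (5,4)@(11, 9): e=[8,-1,9] → .
    (3,5)@(7, 11): e=[24,9,-17] → .
    (4,5)@(9, 11): e=[24,5,-13] → .
  covered (2 px):
    . . . . . . . . .
    . . . . . . . . .
    . . . . . . . . .
    . . . . . . . . .
    . . . X X . . . .
    . . . . . . . . .
T2:
  2·area = 8
  edge (16, 10)→(14, 10): d=(-2,0) right/bottom  bias=-1
  edge (14, 10)→(4, 6): d=(-10,-4) top-left  bias=+0
  edge (4, 6)→(16, 10): d=(12,4) right/bottom  bias=-1
    (0,2)@(1, 5): e=[10,-2,0] → .  [on edge]
    (3,3)@(7, 7): e=[6,2,0] → .  [on edge]
    (6,4)@(13, 9): e=[2,6,0] → .  [on edge]
  covered (0 px):
    . . . . . . . . .
    . . . . . . . . .
    . . . . . . . . .
    . . . . . . . . .
    . . . . . . . . .
    . . . . . . . . .

Result: 6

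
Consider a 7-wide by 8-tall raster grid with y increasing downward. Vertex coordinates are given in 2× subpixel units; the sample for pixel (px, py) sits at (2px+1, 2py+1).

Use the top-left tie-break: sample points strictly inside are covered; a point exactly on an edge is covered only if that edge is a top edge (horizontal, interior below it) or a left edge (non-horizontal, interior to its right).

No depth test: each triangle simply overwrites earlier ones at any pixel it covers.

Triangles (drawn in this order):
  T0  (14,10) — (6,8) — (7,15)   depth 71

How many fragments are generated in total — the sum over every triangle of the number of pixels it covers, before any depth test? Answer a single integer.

T0:
  2·area = 54  (B↔C swapped to make it positive)
  edge (14, 10)→(7, 15): d=(-7,5) right/bottom  bias=-1
  edge (7, 15)→(6, 8): d=(-1,-7) top-left  bias=+0
  edge (6, 8)→(14, 10): d=(8,2) right/bottom  bias=-1
    (2,0)@(5, 1): e=[108,0,-54] → ·  [on edge]
    (3,4)@(7, 9): e=[42,6,6] → #
    (4,4)@(9, 9): e=[32,20,2] → #
    (5,4)@(11, 9): e=[22,34,-2] → ·
    (3,5)@(7, 11): e=[28,4,22] → #
    (5,5)@(11, 11): e=[8,32,14] → #
    (6,5)@(13, 11): e=[-2,46,10] → ·
    (3,6)@(7, 13): e=[14,2,38] → #
    (5,6)@(11, 13): e=[-6,30,30] → ·
    (3,7)@(7, 15): e=[0,0,54] → ·  [on edge]
    (4,7)@(9, 15): e=[-10,14,50] → ·
  covered (7 px):
    · · · · · · ·
    · · · · · · ·
    · · · · · · ·
    · · · · · · ·
    · · · # # · ·
    · · · # # # ·
    · · · # # · ·
    · · · · · · ·

Final: 7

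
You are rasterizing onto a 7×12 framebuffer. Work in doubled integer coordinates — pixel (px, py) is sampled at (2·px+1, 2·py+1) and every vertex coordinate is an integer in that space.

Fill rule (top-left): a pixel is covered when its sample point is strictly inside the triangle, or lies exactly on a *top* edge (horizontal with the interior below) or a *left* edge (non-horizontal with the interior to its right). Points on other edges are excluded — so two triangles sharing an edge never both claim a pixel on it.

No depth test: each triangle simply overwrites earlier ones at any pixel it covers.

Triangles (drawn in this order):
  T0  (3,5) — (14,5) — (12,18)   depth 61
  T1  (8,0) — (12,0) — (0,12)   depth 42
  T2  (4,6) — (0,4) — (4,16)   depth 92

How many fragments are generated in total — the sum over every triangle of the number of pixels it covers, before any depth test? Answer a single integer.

T0:
  2·area = 143
  edge (3, 5)→(14, 5): d=(11,0) top-left  bias=+0
  edge (14, 5)→(12, 18): d=(-2,13) right/bottom  bias=-1
  edge (12, 18)→(3, 5): d=(-9,-13) top-left  bias=+0
    (0,2)@(1, 5): e=[0,169,-26] → ·  [on edge]
    (1,2)@(3, 5): e=[0,143,0] → #  [on edge]
    (2,2)@(5, 5): e=[0,117,26] → #  [on edge]
    (3,2)@(7, 5): e=[0,91,52] → #  [on edge]
    (4,2)@(9, 5): e=[0,65,78] → #  [on edge]
    (5,2)@(11, 5): e=[0,39,104] → #  [on edge]
    (6,2)@(13, 5): e=[0,13,130] → #  [on edge]
    (1,3)@(3, 7): e=[22,139,-18] → ·
    (2,3)@(5, 7): e=[22,113,8] → #
    (2,4)@(5, 9): e=[44,109,-10] → ·
    (3,4)@(7, 9): e=[44,83,16] → #
    (3,5)@(7, 11): e=[66,79,-2] → ·
  covered (21 px):
    · · · · · · ·
    · · · · · · ·
    · # # # # # #
    · · # # # # #
    · · · # # # #
    · · · · # # #
    · · · · # # ·
    · · · · · # ·
    · · · · · · ·
    · · · · · · ·
    · · · · · · ·
    · · · · · · ·
T1:
  2·area = 48
  edge (8, 0)→(12, 0): d=(4,0) top-left  bias=+0
  edge (12, 0)→(0, 12): d=(-12,12) right/bottom  bias=-1
  edge (0, 12)→(8, 0): d=(8,-12) top-left  bias=+0
    (4,0)@(9, 1): e=[4,24,20] → #
    (5,0)@(11, 1): e=[4,0,44] → ·  [on edge]
    (3,1)@(7, 3): e=[12,24,12] → #
    (4,1)@(9, 3): e=[12,0,36] → ·  [on edge]
    (2,2)@(5, 5): e=[20,24,4] → #
    (3,2)@(7, 5): e=[20,0,28] → ·  [on edge]
    (2,3)@(5, 7): e=[28,0,20] → ·  [on edge]
    (1,4)@(3, 9): e=[36,0,12] → ·  [on edge]
    (0,5)@(1, 11): e=[44,0,4] → ·  [on edge]
  covered (3 px):
    · · · · # · ·
    · · · # · · ·
    · · # · · · ·
    · · · · · · ·
    · · · · · · ·
    · · · · · · ·
    · · · · · · ·
    · · · · · · ·
    · · · · · · ·
    · · · · · · ·
    · · · · · · ·
    · · · · · · ·
T2:
  2·area = 40  (B↔C swapped to make it positive)
  edge (4, 6)→(4, 16): d=(0,10) right/bottom  bias=-1
  edge (4, 16)→(0, 4): d=(-4,-12) top-left  bias=+0
  edge (0, 4)→(4, 6): d=(4,2) right/bottom  bias=-1
    (0,2)@(1, 5): e=[30,8,2] → #
    (1,2)@(3, 5): e=[10,32,-2] → ·
    (0,3)@(1, 7): e=[30,0,10] → #  [on edge]
    (1,3)@(3, 7): e=[10,24,6] → #
    (2,3)@(5, 7): e=[-10,48,2] → ·
    (0,4)@(1, 9): e=[30,-8,18] → ·
    (1,4)@(3, 9): e=[10,16,14] → #
    (2,4)@(5, 9): e=[-10,40,10] → ·
    (1,5)@(3, 11): e=[10,8,22] → #
    (2,5)@(5, 11): e=[-10,32,18] → ·
    (1,6)@(3, 13): e=[10,0,30] → #  [on edge]
    (2,6)@(5, 13): e=[-10,24,26] → ·
    (2,9)@(5, 19): e=[-10,0,50] → ·  [on edge]
  covered (6 px):
    · · · · · · ·
    · · · · · · ·
    # · · · · · ·
    # # · · · · ·
    · # · · · · ·
    · # · · · · ·
    · # · · · · ·
    · · · · · · ·
    · · · · · · ·
    · · · · · · ·
    · · · · · · ·
    · · · · · · ·

Final: 30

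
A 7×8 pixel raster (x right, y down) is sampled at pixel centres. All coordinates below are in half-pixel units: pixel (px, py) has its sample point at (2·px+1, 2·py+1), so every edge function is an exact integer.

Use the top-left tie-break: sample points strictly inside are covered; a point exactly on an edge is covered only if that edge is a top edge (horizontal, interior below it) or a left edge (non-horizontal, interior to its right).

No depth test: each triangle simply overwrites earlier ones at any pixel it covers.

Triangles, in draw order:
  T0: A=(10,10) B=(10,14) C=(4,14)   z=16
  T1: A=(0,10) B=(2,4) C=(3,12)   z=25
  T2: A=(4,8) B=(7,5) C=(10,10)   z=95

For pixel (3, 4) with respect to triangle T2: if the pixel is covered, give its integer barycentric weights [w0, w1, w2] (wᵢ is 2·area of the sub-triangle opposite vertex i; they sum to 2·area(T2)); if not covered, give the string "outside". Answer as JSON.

T0:
  2·area = 24
  edge (10, 10)→(10, 14): d=(0,4) right/bottom  bias=-1
  edge (10, 14)→(4, 14): d=(-6,0) right/bottom  bias=-1
  edge (4, 14)→(10, 10): d=(6,-4) top-left  bias=+0
    (4,5)@(9, 11): e=[4,18,2] → #
    (5,5)@(11, 11): e=[-4,18,10] → ·
    (3,6)@(7, 13): e=[12,6,6] → #
    (5,6)@(11, 13): e=[-4,6,22] → ·
    (3,7)@(7, 15): e=[12,-6,18] → ·
    (4,7)@(9, 15): e=[4,-6,26] → ·
  covered (3 px):
    · · · · · · ·
    · · · · · · ·
    · · · · · · ·
    · · · · · · ·
    · · · · · · ·
    · · · · # · ·
    · · · # # · ·
    · · · · · · ·
T1:
  2·area = 22
  edge (0, 10)→(2, 4): d=(2,-6) top-left  bias=+0
  edge (2, 4)→(3, 12): d=(1,8) right/bottom  bias=-1
  edge (3, 12)→(0, 10): d=(-3,-2) top-left  bias=+0
    (1,0)@(3, 1): e=[0,-11,33] → ·  [on edge]
    (0,3)@(1, 7): e=[0,11,11] → #  [on edge]
    (1,3)@(3, 7): e=[12,-5,15] → ·
    (0,4)@(1, 9): e=[4,13,5] → #
    (1,4)@(3, 9): e=[16,-3,9] → ·
    (0,5)@(1, 11): e=[8,15,-1] → ·
  covered (2 px):
    · · · · · · ·
    · · · · · · ·
    · · · · · · ·
    # · · · · · ·
    # · · · · · ·
    · · · · · · ·
    · · · · · · ·
    · · · · · · ·
T2:
  2·area = 24
  edge (4, 8)→(7, 5): d=(3,-3) top-left  bias=+0
  edge (7, 5)→(10, 10): d=(3,5) right/bottom  bias=-1
  edge (10, 10)→(4, 8): d=(-6,-2) top-left  bias=+0
    (5,0)@(11, 1): e=[0,-32,56] → ·  [on edge]
    (4,1)@(9, 3): e=[0,-16,40] → ·  [on edge]
    (3,2)@(7, 5): e=[0,0,24] → ·  [on edge]
    (0,3)@(1, 7): e=[-12,36,0] → ·  [on edge]
    (2,3)@(5, 7): e=[0,16,8] → #  [on edge]
    (3,3)@(7, 7): e=[6,6,12] → #
    (4,3)@(9, 7): e=[12,-4,16] → ·
    (1,4)@(3, 9): e=[0,32,-8] → ·  [on edge]
    (2,4)@(5, 9): e=[6,22,-4] → ·
    (3,4)@(7, 9): e=[12,12,0] → #  [on edge]
    (4,4)@(9, 9): e=[18,2,4] → #
    (5,4)@(11, 9): e=[24,-8,8] → ·
    (0,5)@(1, 11): e=[0,48,-24] → ·  [on edge]
    (6,5)@(13, 11): e=[36,-12,0] → ·  [on edge]
    (6,7)@(13, 15): e=[48,0,-24] → ·  [on edge]
  covered (4 px):
    · · · · · · ·
    · · · · · · ·
    · · · · · · ·
    · · # # · · ·
    · · · # # · ·
    · · · · · · ·
    · · · · · · ·
    · · · · · · ·

Result: [12,0,12]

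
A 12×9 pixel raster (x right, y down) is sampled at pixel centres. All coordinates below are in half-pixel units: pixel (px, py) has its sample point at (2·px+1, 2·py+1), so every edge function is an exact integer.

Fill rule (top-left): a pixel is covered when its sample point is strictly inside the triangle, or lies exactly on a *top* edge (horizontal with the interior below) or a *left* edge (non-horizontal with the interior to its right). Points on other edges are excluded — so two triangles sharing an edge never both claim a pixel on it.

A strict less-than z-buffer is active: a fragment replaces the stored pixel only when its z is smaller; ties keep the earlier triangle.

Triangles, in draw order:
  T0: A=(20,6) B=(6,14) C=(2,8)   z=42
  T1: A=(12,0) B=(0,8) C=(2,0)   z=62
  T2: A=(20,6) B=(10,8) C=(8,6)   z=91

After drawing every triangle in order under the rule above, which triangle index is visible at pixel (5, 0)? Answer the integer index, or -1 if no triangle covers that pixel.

T0:
  2·area = 116
  edge (20, 6)→(6, 14): d=(-14,8) right/bottom  bias=-1
  edge (6, 14)→(2, 8): d=(-4,-6) top-left  bias=+0
  edge (2, 8)→(20, 6): d=(18,-2) top-left  bias=+0
    (5,3)@(11, 7): e=[58,58,0] → █  [on edge]
    (6,3)@(13, 7): e=[42,70,4] → █
    (7,3)@(15, 7): e=[26,82,8] → █
    (8,3)@(17, 7): e=[10,94,12] → █
    (9,3)@(19, 7): e=[-6,106,16] → ·
    (1,4)@(3, 9): e=[94,2,20] → █
    (2,4)@(5, 9): e=[78,14,24] → █
    (3,4)@(7, 9): e=[62,26,28] → █
    (4,4)@(9, 9): e=[46,38,32] → █
    (7,4)@(15, 9): e=[-2,74,44] → ·
    (8,4)@(17, 9): e=[-18,86,48] → ·
    (1,5)@(3, 11): e=[66,-6,56] → ·
  covered (15 px):
    · · · · · · · · · · · ·
    · · · · · · · · · · · ·
    · · · · · · · · · · · ·
    · · · · · █ █ █ █ · · ·
    · █ █ █ █ █ █ · · · · ·
    · · █ █ █ █ · · · · · ·
    · · · █ · · · · · · · ·
    · · · · · · · · · · · ·
    · · · · · · · · · · · ·
T1:
  2·area = 80
  edge (12, 0)→(0, 8): d=(-12,8) right/bottom  bias=-1
  edge (0, 8)→(2, 0): d=(2,-8) top-left  bias=+0
  edge (2, 0)→(12, 0): d=(10,0) top-left  bias=+0
    (1,0)@(3, 1): e=[60,10,10] → █
    (2,0)@(5, 1): e=[44,26,10] → █
    (3,0)@(7, 1): e=[28,42,10] → █
    (4,0)@(9, 1): e=[12,58,10] → █
    (5,0)@(11, 1): e=[-4,74,10] → ·
    (1,1)@(3, 3): e=[36,14,30] → █
    (4,1)@(9, 3): e=[-12,62,30] → ·
    (0,2)@(1, 5): e=[28,2,50] → █
    (2,2)@(5, 5): e=[-4,34,50] → ·
    (3,2)@(7, 5): e=[-20,50,50] → ·
    (0,3)@(1, 7): e=[4,6,70] → █
    (1,3)@(3, 7): e=[-12,22,70] → ·
  covered (10 px):
    · █ █ █ █ · · · · · · ·
    · █ █ █ · · · · · · · ·
    █ █ · · · · · · · · · ·
    █ · · · · · · · · · · ·
    · · · · · · · · · · · ·
    · · · · · · · · · · · ·
    · · · · · · · · · · · ·
    · · · · · · · · · · · ·
    · · · · · · · · · · · ·
T2:
  2·area = 24
  edge (20, 6)→(10, 8): d=(-10,2) right/bottom  bias=-1
  edge (10, 8)→(8, 6): d=(-2,-2) top-left  bias=+0
  edge (8, 6)→(20, 6): d=(12,0) top-left  bias=+0
    (1,0)@(3, 1): e=[84,0,-60] → ·  [on edge]
    (2,1)@(5, 3): e=[60,0,-36] → ·  [on edge]
    (3,2)@(7, 5): e=[36,0,-12] → ·  [on edge]
    (4,3)@(9, 7): e=[12,0,12] → █  [on edge]
    (5,3)@(11, 7): e=[8,4,12] → █
    (6,3)@(13, 7): e=[4,8,12] → █
    (7,3)@(15, 7): e=[0,12,12] → ·  [on edge]
    (2,4)@(5, 9): e=[0,-12,36] → ·  [on edge]
    (4,4)@(9, 9): e=[-8,-4,36] → ·
    (5,4)@(11, 9): e=[-12,0,36] → ·  [on edge]
    (6,4)@(13, 9): e=[-16,4,36] → ·
    (6,5)@(13, 11): e=[-36,0,60] → ·  [on edge]
    (7,6)@(15, 13): e=[-60,0,84] → ·  [on edge]
    (8,7)@(17, 15): e=[-84,0,108] → ·  [on edge]
    (9,8)@(19, 17): e=[-108,0,132] → ·  [on edge]
  covered (3 px):
    · · · · · · · · · · · ·
    · · · · · · · · · · · ·
    · · · · · · · · · · · ·
    · · · · █ █ █ · · · · ·
    · · · · · · · · · · · ·
    · · · · · · · · · · · ·
    · · · · · · · · · · · ·
    · · · · · · · · · · · ·
    · · · · · · · · · · · ·

Z-buffer (winner per pixel, '.' = empty):
  . 1 1 1 1 . . . . . . .
  . 1 1 1 . . . . . . . .
  1 1 . . . . . . . . . .
  1 . . . 2 0 0 0 0 . . .
  . 0 0 0 0 0 0 . . . . .
  . . 0 0 0 0 . . . . . .
  . . . 0 . . . . . . . .
  . . . . . . . . . . . .
  . . . . . . . . . . . .

Final: -1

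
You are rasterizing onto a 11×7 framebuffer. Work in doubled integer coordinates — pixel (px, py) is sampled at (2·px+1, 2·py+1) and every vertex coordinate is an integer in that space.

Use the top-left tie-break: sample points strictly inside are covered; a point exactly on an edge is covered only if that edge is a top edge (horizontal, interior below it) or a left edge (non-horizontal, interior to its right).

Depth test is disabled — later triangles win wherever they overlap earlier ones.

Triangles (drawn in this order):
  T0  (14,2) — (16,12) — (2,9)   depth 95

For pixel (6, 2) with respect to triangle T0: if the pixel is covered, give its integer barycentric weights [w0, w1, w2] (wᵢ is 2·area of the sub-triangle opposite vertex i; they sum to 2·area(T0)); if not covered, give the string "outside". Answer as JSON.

T0:
  2·area = 134
  edge (14, 2)→(16, 12): d=(2,10) right/bottom  bias=-1
  edge (16, 12)→(2, 9): d=(-14,-3) top-left  bias=+0
  edge (2, 9)→(14, 2): d=(12,-7) top-left  bias=+0
    (6,1)@(13, 3): e=[12,117,5] → █
    (7,1)@(15, 3): e=[-8,123,19] → ·
    (4,2)@(9, 5): e=[56,77,1] → █
    (5,2)@(11, 5): e=[36,83,15] → █
    (7,2)@(15, 5): e=[-4,95,43] → ·
    (3,3)@(7, 7): e=[80,43,11] → █
    (7,3)@(15, 7): e=[0,67,67] → ·  [on edge]
    (1,4)@(3, 9): e=[124,3,7] → █
    (2,4)@(5, 9): e=[104,9,21] → █
    (7,4)@(15, 9): e=[4,39,91] → █
    (8,4)@(17, 9): e=[-16,45,105] → ·
    (1,5)@(3, 11): e=[128,-25,31] → ·
  covered (17 px):
    · · · · · · · · · · ·
    · · · · · · █ · · · ·
    · · · · █ █ █ · · · ·
    · · · █ █ █ █ · · · ·
    · █ █ █ █ █ █ █ · · ·
    · · · · · · █ █ · · ·
    · · · · · · · · · · ·

Result: [89,29,16]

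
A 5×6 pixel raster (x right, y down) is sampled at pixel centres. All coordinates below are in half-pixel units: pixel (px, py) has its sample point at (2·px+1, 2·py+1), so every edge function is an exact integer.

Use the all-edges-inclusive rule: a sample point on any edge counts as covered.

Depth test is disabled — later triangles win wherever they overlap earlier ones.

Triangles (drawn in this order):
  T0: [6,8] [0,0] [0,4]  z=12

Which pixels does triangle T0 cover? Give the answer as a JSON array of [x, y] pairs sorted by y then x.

T0:
  2·area = 24  (B↔C swapped to make it positive)
  edge (6, 8)→(0, 4): d=(-6,-4) inclusive
  edge (0, 4)→(0, 0): d=(0,-4) inclusive
  edge (0, 0)→(6, 8): d=(6,8) inclusive
    (0,1)@(1, 3): e=[10,4,10] → █
    (1,1)@(3, 3): e=[18,12,-6] → ·
    (0,2)@(1, 5): e=[-2,4,22] → ·
    (1,2)@(3, 5): e=[6,12,6] → █
    (2,2)@(5, 5): e=[14,20,-10] → ·
    (1,3)@(3, 7): e=[-6,12,18] → ·
    (2,3)@(5, 7): e=[2,20,2] → █
    (3,3)@(7, 7): e=[10,28,-14] → ·
    (2,4)@(5, 9): e=[-10,20,14] → ·
  covered (3 px):
    · · · · ·
    █ · · · ·
    · █ · · ·
    · · █ · ·
    · · · · ·
    · · · · ·

Result: [[0,1],[1,2],[2,3]]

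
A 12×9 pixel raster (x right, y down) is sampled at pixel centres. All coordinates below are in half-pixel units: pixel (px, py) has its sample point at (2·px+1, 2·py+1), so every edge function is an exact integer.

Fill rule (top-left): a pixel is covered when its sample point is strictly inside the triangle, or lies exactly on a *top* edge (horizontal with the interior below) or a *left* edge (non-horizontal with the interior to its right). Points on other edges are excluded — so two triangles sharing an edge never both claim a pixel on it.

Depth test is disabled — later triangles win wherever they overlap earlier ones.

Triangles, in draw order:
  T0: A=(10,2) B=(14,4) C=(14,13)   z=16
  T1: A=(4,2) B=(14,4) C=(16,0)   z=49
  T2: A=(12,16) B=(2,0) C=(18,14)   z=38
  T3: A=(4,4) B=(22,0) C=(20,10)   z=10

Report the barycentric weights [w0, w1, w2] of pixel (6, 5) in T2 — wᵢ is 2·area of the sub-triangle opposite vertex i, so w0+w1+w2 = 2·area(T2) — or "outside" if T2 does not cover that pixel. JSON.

T0:
  2·area = 36
  edge (10, 2)→(14, 4): d=(4,2) right/bottom  bias=-1
  edge (14, 4)→(14, 13): d=(0,9) right/bottom  bias=-1
  edge (14, 13)→(10, 2): d=(-4,-11) top-left  bias=+0
    (5,1)@(11, 3): e=[2,27,7] → █
    (6,1)@(13, 3): e=[-2,9,29] → ·
    (5,2)@(11, 5): e=[10,27,-1] → ·
    (6,2)@(13, 5): e=[6,9,21] → █
    (7,2)@(15, 5): e=[2,-9,43] → ·
    (6,3)@(13, 7): e=[14,9,13] → █
    (7,3)@(15, 7): e=[10,-9,35] → ·
    (6,4)@(13, 9): e=[22,9,5] → █
    (7,4)@(15, 9): e=[18,-9,27] → ·
    (6,5)@(13, 11): e=[30,9,-3] → ·
  covered (4 px):
    · · · · · · · · · · · ·
    · · · · · █ · · · · · ·
    · · · · · · █ · · · · ·
    · · · · · · █ · · · · ·
    · · · · · · █ · · · · ·
    · · · · · · · · · · · ·
    · · · · · · · · · · · ·
    · · · · · · · · · · · ·
    · · · · · · · · · · · ·
T1:
  2·area = 44  (B↔C swapped to make it positive)
  edge (4, 2)→(16, 0): d=(12,-2) top-left  bias=+0
  edge (16, 0)→(14, 4): d=(-2,4) right/bottom  bias=-1
  edge (14, 4)→(4, 2): d=(-10,-2) top-left  bias=+0
    (5,0)@(11, 1): e=[2,18,24] → █
    (6,0)@(13, 1): e=[6,10,28] → █
    (7,0)@(15, 1): e=[10,2,32] → █
    (8,0)@(17, 1): e=[14,-6,36] → ·
    (4,1)@(9, 3): e=[22,22,0] → █  [on edge]
    (7,1)@(15, 3): e=[34,-2,12] → ·
    (4,2)@(9, 5): e=[46,18,-20] → ·
    (5,2)@(11, 5): e=[50,10,-16] → ·
    (6,2)@(13, 5): e=[54,2,-12] → ·
    (9,2)@(19, 5): e=[66,-22,0] → ·  [on edge]
  covered (6 px):
    · · · · · █ █ █ · · · ·
    · · · · █ █ █ · · · · ·
    · · · · · · · · · · · ·
    · · · · · · · · · · · ·
    · · · · · · · · · · · ·
    · · · · · · · · · · · ·
    · · · · · · · · · · · ·
    · · · · · · · · · · · ·
    · · · · · · · · · · · ·
T2:
  2·area = 116
  edge (12, 16)→(2, 0): d=(-10,-16) top-left  bias=+0
  edge (2, 0)→(18, 14): d=(16,14) right/bottom  bias=-1
  edge (18, 14)→(12, 16): d=(-6,2) right/bottom  bias=-1
    (1,0)@(3, 1): e=[6,2,108] → █
    (2,0)@(5, 1): e=[38,-26,104] → ·
    (1,1)@(3, 3): e=[-14,34,96] → ·
    (2,1)@(5, 3): e=[18,6,92] → █
    (3,1)@(7, 3): e=[50,-22,88] → ·
    (2,2)@(5, 5): e=[-2,38,80] → ·
    (3,2)@(7, 5): e=[30,10,76] → █
    (4,2)@(9, 5): e=[62,-18,72] → ·
    (3,3)@(7, 7): e=[10,42,64] → █
    (4,3)@(9, 7): e=[42,14,60] → █
    (5,3)@(11, 7): e=[74,-14,56] → ·
    (3,4)@(7, 9): e=[-10,74,52] → ·
    (10,6)@(21, 13): e=[174,-58,0] → ·  [on edge]
    (7,7)@(15, 15): e=[58,58,0] → ·  [on edge]
    (4,8)@(9, 17): e=[-58,174,0] → ·  [on edge]
  covered (14 px):
    · █ · · · · · · · · · ·
    · · █ · · · · · · · · ·
    · · · █ · · · · · · · ·
    · · · █ █ · · · · · · ·
    · · · · █ █ · · · · · ·
    · · · · █ █ █ · · · · ·
    · · · · · █ █ █ · · · ·
    · · · · · · █ · · · · ·
    · · · · · · · · · · · ·
T3:
  2·area = 172
  edge (4, 4)→(22, 0): d=(18,-4) top-left  bias=+0
  edge (22, 0)→(20, 10): d=(-2,10) right/bottom  bias=-1
  edge (20, 10)→(4, 4): d=(-16,-6) top-left  bias=+0
    (9,0)@(19, 1): e=[6,28,138] → █
    (10,0)@(21, 1): e=[14,8,150] → █
    (11,0)@(23, 1): e=[22,-12,162] → ·
    (4,1)@(9, 3): e=[2,124,46] → █
    (5,1)@(11, 3): e=[10,104,58] → █
    (6,1)@(13, 3): e=[18,84,70] → █
    (7,1)@(15, 3): e=[26,64,82] → █
    (8,1)@(17, 3): e=[34,44,94] → █
    (11,1)@(23, 3): e=[58,-16,130] → ·
    (3,2)@(7, 5): e=[30,140,2] → █
    (10,2)@(21, 5): e=[86,0,86] → ·  [on edge]
    (3,3)@(7, 7): e=[66,136,-30] → ·
    (9,7)@(19, 15): e=[258,0,-86] → ·  [on edge]
  covered (21 px):
    · · · · · · · · · █ █ ·
    · · · · █ █ █ █ █ █ █ ·
    · · · █ █ █ █ █ █ █ · ·
    · · · · · · █ █ █ █ · ·
    · · · · · · · · · █ · ·
    · · · · · · · · · · · ·
    · · · · · · · · · · · ·
    · · · · · · · · · · · ·
    · · · · · · · · · · · ·

Answer: [22,28,66]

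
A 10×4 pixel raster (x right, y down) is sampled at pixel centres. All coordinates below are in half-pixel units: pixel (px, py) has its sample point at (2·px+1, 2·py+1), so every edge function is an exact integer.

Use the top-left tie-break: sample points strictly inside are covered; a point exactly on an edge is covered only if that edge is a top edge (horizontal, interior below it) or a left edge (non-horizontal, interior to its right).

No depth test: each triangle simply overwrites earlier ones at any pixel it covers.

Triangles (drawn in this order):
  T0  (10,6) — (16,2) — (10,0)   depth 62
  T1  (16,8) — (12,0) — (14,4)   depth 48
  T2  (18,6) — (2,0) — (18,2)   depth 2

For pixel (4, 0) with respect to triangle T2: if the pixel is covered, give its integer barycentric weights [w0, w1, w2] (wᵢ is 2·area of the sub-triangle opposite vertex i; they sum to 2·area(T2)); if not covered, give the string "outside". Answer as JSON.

T0:
  2·area = 36  (B↔C swapped to make it positive)
  edge (10, 6)→(10, 0): d=(0,-6) top-left  bias=+0
  edge (10, 0)→(16, 2): d=(6,2) right/bottom  bias=-1
  edge (16, 2)→(10, 6): d=(-6,4) right/bottom  bias=-1
    (5,0)@(11, 1): e=[6,4,26] → X
    (6,0)@(13, 1): e=[18,0,18] → .  [on edge]
    (5,1)@(11, 3): e=[6,16,14] → X
    (6,1)@(13, 3): e=[18,12,6] → X
    (7,1)@(15, 3): e=[30,8,-2] → .
    (9,1)@(19, 3): e=[54,0,-18] → .  [on edge]
    (5,2)@(11, 5): e=[6,28,2] → X
    (6,2)@(13, 5): e=[18,24,-6] → .
    (5,3)@(11, 7): e=[6,40,-10] → .
  covered (4 px):
    . . . . . X . . . .
    . . . . . X X . . .
    . . . . . X . . . .
    . . . . . . . . . .
T1:
  degenerate (2·area = 0) — covers nothing
T2:
  2·area = 64
  edge (18, 6)→(2, 0): d=(-16,-6) top-left  bias=+0
  edge (2, 0)→(18, 2): d=(16,2) right/bottom  bias=-1
  edge (18, 2)→(18, 6): d=(0,4) right/bottom  bias=-1
    (2,0)@(5, 1): e=[2,10,52] → X
    (3,0)@(7, 1): e=[14,6,44] → X
    (4,0)@(9, 1): e=[26,2,36] → X
    (5,0)@(11, 1): e=[38,-2,28] → .
    (2,1)@(5, 3): e=[-30,42,52] → .
    (3,1)@(7, 3): e=[-18,38,44] → .
    (4,1)@(9, 3): e=[-6,34,36] → .
    (5,1)@(11, 3): e=[6,30,28] → X
    (6,1)@(13, 3): e=[18,26,20] → X
    (7,1)@(15, 3): e=[30,22,12] → X
    (8,1)@(17, 3): e=[42,18,4] → X
    (9,1)@(19, 3): e=[54,14,-4] → .
  covered (8 px):
    . . X X X . . . . .
    . . . . . X X X X .
    . . . . . . . . X .
    . . . . . . . . . .

Answer: [2,36,26]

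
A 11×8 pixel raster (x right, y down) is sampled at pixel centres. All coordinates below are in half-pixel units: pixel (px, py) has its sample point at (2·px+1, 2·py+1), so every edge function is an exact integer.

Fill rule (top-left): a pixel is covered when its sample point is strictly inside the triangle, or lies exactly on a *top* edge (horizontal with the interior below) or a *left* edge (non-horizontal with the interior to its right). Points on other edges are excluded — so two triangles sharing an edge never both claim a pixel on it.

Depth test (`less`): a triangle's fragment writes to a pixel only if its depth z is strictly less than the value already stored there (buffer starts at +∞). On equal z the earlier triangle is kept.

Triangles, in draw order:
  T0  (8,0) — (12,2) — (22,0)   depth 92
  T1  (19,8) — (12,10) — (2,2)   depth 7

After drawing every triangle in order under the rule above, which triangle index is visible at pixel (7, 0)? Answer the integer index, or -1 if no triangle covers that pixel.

T0:
  2·area = 28  (B↔C swapped to make it positive)
  edge (8, 0)→(22, 0): d=(14,0) top-left  bias=+0
  edge (22, 0)→(12, 2): d=(-10,2) right/bottom  bias=-1
  edge (12, 2)→(8, 0): d=(-4,-2) top-left  bias=+0
    (5,0)@(11, 1): e=[14,12,2] → █
    (6,0)@(13, 1): e=[14,8,6] → █
    (7,0)@(15, 1): e=[14,4,10] → █
    (8,0)@(17, 1): e=[14,0,14] → ·  [on edge]
    (3,1)@(7, 3): e=[42,0,-14] → ·  [on edge]
    (5,1)@(11, 3): e=[42,-8,-6] → ·
    (6,1)@(13, 3): e=[42,-12,-2] → ·
    (7,1)@(15, 3): e=[42,-16,2] → ·
  covered (3 px):
    · · · · · █ █ █ · · ·
    · · · · · · · · · · ·
    · · · · · · · · · · ·
    · · · · · · · · · · ·
    · · · · · · · · · · ·
    · · · · · · · · · · ·
    · · · · · · · · · · ·
    · · · · · · · · · · ·
T1:
  2·area = 76
  edge (19, 8)→(12, 10): d=(-7,2) right/bottom  bias=-1
  edge (12, 10)→(2, 2): d=(-10,-8) top-left  bias=+0
  edge (2, 2)→(19, 8): d=(17,6) right/bottom  bias=-1
    (3,2)@(7, 5): e=[45,10,21] → █
    (4,2)@(9, 5): e=[41,26,9] → █
    (5,2)@(11, 5): e=[37,42,-3] → ·
    (3,3)@(7, 7): e=[31,-10,55] → ·
    (4,3)@(9, 7): e=[27,6,43] → █
    (5,3)@(11, 7): e=[23,22,31] → █
    (6,3)@(13, 7): e=[19,38,19] → █
    (7,3)@(15, 7): e=[15,54,7] → █
    (8,3)@(17, 7): e=[11,70,-5] → ·
    (4,4)@(9, 9): e=[13,-14,77] → ·
    (5,4)@(11, 9): e=[9,2,65] → █
    (8,4)@(17, 9): e=[-3,50,29] → ·
  covered (9 px):
    · · · · · · · · · · ·
    · · · · · · · · · · ·
    · · · █ █ · · · · · ·
    · · · · █ █ █ █ · · ·
    · · · · · █ █ █ · · ·
    · · · · · · · · · · ·
    · · · · · · · · · · ·
    · · · · · · · · · · ·

Z-buffer (winner per pixel, '.' = empty):
  . . . . . 0 0 0 . . .
  . . . . . . . . . . .
  . . . 1 1 . . . . . .
  . . . . 1 1 1 1 . . .
  . . . . . 1 1 1 . . .
  . . . . . . . . . . .
  . . . . . . . . . . .
  . . . . . . . . . . .

Final: 0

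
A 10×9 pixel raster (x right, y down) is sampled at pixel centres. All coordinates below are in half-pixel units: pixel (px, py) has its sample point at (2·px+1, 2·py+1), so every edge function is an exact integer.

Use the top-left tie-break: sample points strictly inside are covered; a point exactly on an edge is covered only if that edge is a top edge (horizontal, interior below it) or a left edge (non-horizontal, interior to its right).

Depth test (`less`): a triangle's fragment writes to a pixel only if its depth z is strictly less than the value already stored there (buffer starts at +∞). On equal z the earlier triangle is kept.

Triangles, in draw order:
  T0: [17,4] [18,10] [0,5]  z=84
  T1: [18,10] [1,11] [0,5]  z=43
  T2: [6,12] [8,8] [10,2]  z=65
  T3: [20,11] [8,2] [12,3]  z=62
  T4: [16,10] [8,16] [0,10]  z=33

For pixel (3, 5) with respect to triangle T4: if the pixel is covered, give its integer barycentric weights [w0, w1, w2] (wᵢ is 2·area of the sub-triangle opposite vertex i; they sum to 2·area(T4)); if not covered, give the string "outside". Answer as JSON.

T0:
  2·area = 103
  edge (17, 4)→(18, 10): d=(1,6) right/bottom  bias=-1
  edge (18, 10)→(0, 5): d=(-18,-5) top-left  bias=+0
  edge (0, 5)→(17, 4): d=(17,-1) top-left  bias=+0
    (0,2)@(1, 5): e=[97,5,1] → #
    (1,2)@(3, 5): e=[85,15,3] → #
    (2,2)@(5, 5): e=[73,25,5] → #
    (3,2)@(7, 5): e=[61,35,7] → #
    (4,2)@(9, 5): e=[49,45,9] → #
    (5,2)@(11, 5): e=[37,55,11] → #
    (6,2)@(13, 5): e=[25,65,13] → #
    (7,2)@(15, 5): e=[13,75,15] → #
    (8,2)@(17, 5): e=[1,85,17] → #
    (9,2)@(19, 5): e=[-11,95,19] → ·
    (0,3)@(1, 7): e=[99,-31,35] → ·
    (1,3)@(3, 7): e=[87,-21,37] → ·
  covered (16 px):
    · · · · · · · · · ·
    · · · · · · · · · ·
    # # # # # # # # # ·
    · · · · # # # # # ·
    · · · · · · · # # ·
    · · · · · · · · · ·
    · · · · · · · · · ·
    · · · · · · · · · ·
    · · · · · · · · · ·
T1:
  2·area = 103
  edge (18, 10)→(1, 11): d=(-17,1) right/bottom  bias=-1
  edge (1, 11)→(0, 5): d=(-1,-6) top-left  bias=+0
  edge (0, 5)→(18, 10): d=(18,5) right/bottom  bias=-1
    (0,3)@(1, 7): e=[68,4,31] → #
    (1,3)@(3, 7): e=[66,16,21] → #
    (2,3)@(5, 7): e=[64,28,11] → #
    (3,3)@(7, 7): e=[62,40,1] → #
    (4,3)@(9, 7): e=[60,52,-9] → ·
    (0,4)@(1, 9): e=[34,2,67] → #
    (4,4)@(9, 9): e=[26,50,27] → #
    (5,4)@(11, 9): e=[24,62,17] → #
    (6,4)@(13, 9): e=[22,74,7] → #
    (7,4)@(15, 9): e=[20,86,-3] → ·
    (0,5)@(1, 11): e=[0,0,103] → ·  [on edge]
    (1,5)@(3, 11): e=[-2,12,93] → ·
  covered (11 px):
    · · · · · · · · · ·
    · · · · · · · · · ·
    · · · · · · · · · ·
    # # # # · · · · · ·
    # # # # # # # · · ·
    · · · · · · · · · ·
    · · · · · · · · · ·
    · · · · · · · · · ·
    · · · · · · · · · ·
T2:
  2·area = 4  (B↔C swapped to make it positive)
  edge (6, 12)→(10, 2): d=(4,-10) top-left  bias=+0
  edge (10, 2)→(8, 8): d=(-2,6) right/bottom  bias=-1
  edge (8, 8)→(6, 12): d=(-2,4) right/bottom  bias=-1
    (4,2)@(9, 5): e=[2,0,2] → ·  [on edge]
    (3,5)@(7, 11): e=[6,0,-2] → ·  [on edge]
    (2,8)@(5, 17): e=[10,0,-6] → ·  [on edge]
  covered (0 px):
    · · · · · · · · · ·
    · · · · · · · · · ·
    · · · · · · · · · ·
    · · · · · · · · · ·
    · · · · · · · · · ·
    · · · · · · · · · ·
    · · · · · · · · · ·
    · · · · · · · · · ·
    · · · · · · · · · ·
T3:
  2·area = 24
  edge (20, 11)→(8, 2): d=(-12,-9) top-left  bias=+0
  edge (8, 2)→(12, 3): d=(4,1) right/bottom  bias=-1
  edge (12, 3)→(20, 11): d=(8,8) right/bottom  bias=-1
    (5,1)@(11, 3): e=[15,1,8] → #
    (6,1)@(13, 3): e=[33,-1,-8] → ·
    (5,2)@(11, 5): e=[-9,9,24] → ·
    (6,2)@(13, 5): e=[9,7,8] → #
    (7,2)@(15, 5): e=[27,5,-8] → ·
    (6,3)@(13, 7): e=[-15,15,24] → ·
    (7,3)@(15, 7): e=[3,13,8] → #
    (8,3)@(17, 7): e=[21,11,-8] → ·
    (7,4)@(15, 9): e=[-21,21,24] → ·
  covered (3 px):
    · · · · · · · · · ·
    · · · · · # · · · ·
    · · · · · · # · · ·
    · · · · · · · # · ·
    · · · · · · · · · ·
    · · · · · · · · · ·
    · · · · · · · · · ·
    · · · · · · · · · ·
    · · · · · · · · · ·
T4:
  2·area = 96
  edge (16, 10)→(8, 16): d=(-8,6) right/bottom  bias=-1
  edge (8, 16)→(0, 10): d=(-8,-6) top-left  bias=+0
  edge (0, 10)→(16, 10): d=(16,0) top-left  bias=+0
    (1,5)@(3, 11): e=[70,10,16] → #
    (2,5)@(5, 11): e=[58,22,16] → #
    (3,5)@(7, 11): e=[46,34,16] → #
    (4,5)@(9, 11): e=[34,46,16] → #
    (5,5)@(11, 11): e=[22,58,16] → #
    (6,5)@(13, 11): e=[10,70,16] → #
    (7,5)@(15, 11): e=[-2,82,16] → ·
    (1,6)@(3, 13): e=[54,-6,48] → ·
    (2,6)@(5, 13): e=[42,6,48] → #
    (6,6)@(13, 13): e=[-6,54,48] → ·
    (2,7)@(5, 15): e=[26,-10,80] → ·
    (3,7)@(7, 15): e=[14,2,80] → #
  covered (12 px):
    · · · · · · · · · ·
    · · · · · · · · · ·
    · · · · · · · · · ·
    · · · · · · · · · ·
    · · · · · · · · · ·
    · # # # # # # · · ·
    · · # # # # · · · ·
    · · · # # · · · · ·
    · · · · · · · · · ·

Answer: [34,16,46]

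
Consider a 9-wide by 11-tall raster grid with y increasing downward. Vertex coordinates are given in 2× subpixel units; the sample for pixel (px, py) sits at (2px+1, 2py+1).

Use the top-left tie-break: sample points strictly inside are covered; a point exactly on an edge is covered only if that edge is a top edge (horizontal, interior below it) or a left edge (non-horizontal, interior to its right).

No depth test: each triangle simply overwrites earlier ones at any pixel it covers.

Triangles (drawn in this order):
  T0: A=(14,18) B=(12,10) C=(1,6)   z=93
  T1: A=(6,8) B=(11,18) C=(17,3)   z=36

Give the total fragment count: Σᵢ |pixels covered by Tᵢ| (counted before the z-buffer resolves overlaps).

T0:
  2·area = 80  (B↔C swapped to make it positive)
  edge (14, 18)→(1, 6): d=(-13,-12) top-left  bias=+0
  edge (1, 6)→(12, 10): d=(11,4) right/bottom  bias=-1
  edge (12, 10)→(14, 18): d=(2,8) right/bottom  bias=-1
    (1,3)@(3, 7): e=[11,3,66] → X
    (2,3)@(5, 7): e=[35,-5,50] → .
    (1,4)@(3, 9): e=[-15,25,70] → .
    (2,4)@(5, 9): e=[9,17,54] → X
    (3,4)@(7, 9): e=[33,9,38] → X
    (4,4)@(9, 9): e=[57,1,22] → X
    (5,4)@(11, 9): e=[81,-7,6] → .
    (2,5)@(5, 11): e=[-17,39,58] → .
    (3,5)@(7, 11): e=[7,31,42] → X
    (5,5)@(11, 11): e=[55,15,10] → X
    (6,5)@(13, 11): e=[79,7,-6] → .
    (3,6)@(7, 13): e=[-19,53,46] → .
  covered (12 px):
    . . . . . . . . .
    . . . . . . . . .
    . . . . . . . . .
    . X . . . . . . .
    . . X X X . . . .
    . . . X X X . . .
    . . . . X X . . .
    . . . . . X X . .
    . . . . . . X . .
    . . . . . . . . .
    . . . . . . . . .
T1:
  2·area = 135  (B↔C swapped to make it positive)
  edge (6, 8)→(17, 3): d=(11,-5) top-left  bias=+0
  edge (17, 3)→(11, 18): d=(-6,15) right/bottom  bias=-1
  edge (11, 18)→(6, 8): d=(-5,-10) top-left  bias=+0
    (8,1)@(17, 3): e=[0,0,135] → .  [on edge]
    (6,2)@(13, 5): e=[2,48,85] → X
    (7,2)@(15, 5): e=[12,18,105] → X
    (8,2)@(17, 5): e=[22,-12,125] → .
    (4,3)@(9, 7): e=[4,96,35] → X
    (5,3)@(11, 7): e=[14,66,55] → X
    (8,3)@(17, 7): e=[44,-24,115] → .
    (3,4)@(7, 9): e=[16,114,5] → X
    (7,4)@(15, 9): e=[56,-6,85] → .
    (3,5)@(7, 11): e=[38,102,-5] → .
    (4,5)@(9, 11): e=[48,72,15] → X
    (7,5)@(15, 11): e=[78,-18,75] → .
    (6,6)@(13, 13): e=[90,0,45] → .  [on edge]
  covered (17 px):
    . . . . . . . . .
    . . . . . . . . .
    . . . . . . X X .
    . . . . X X X X .
    . . . X X X X . .
    . . . . X X X . .
    . . . . X X . . .
    . . . . . X . . .
    . . . . . X . . .
    . . . . . . . . .
    . . . . . . . . .

Result: 29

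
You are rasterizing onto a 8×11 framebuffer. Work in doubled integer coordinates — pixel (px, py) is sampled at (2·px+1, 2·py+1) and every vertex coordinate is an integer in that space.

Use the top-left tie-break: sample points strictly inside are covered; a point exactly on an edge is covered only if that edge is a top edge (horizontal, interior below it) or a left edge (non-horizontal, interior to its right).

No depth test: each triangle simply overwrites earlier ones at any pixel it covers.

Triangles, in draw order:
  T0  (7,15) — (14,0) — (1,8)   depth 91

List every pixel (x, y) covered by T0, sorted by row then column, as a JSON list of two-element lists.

T0:
  2·area = 139  (B↔C swapped to make it positive)
  edge (7, 15)→(1, 8): d=(-6,-7) top-left  bias=+0
  edge (1, 8)→(14, 0): d=(13,-8) top-left  bias=+0
  edge (14, 0)→(7, 15): d=(-7,15) right/bottom  bias=-1
    (6,0)@(13, 1): e=[126,5,8] → X
    (7,0)@(15, 1): e=[140,21,-22] → .
    (5,1)@(11, 3): e=[100,15,24] → X
    (6,1)@(13, 3): e=[114,31,-6] → .
    (3,2)@(7, 5): e=[60,9,70] → X
    (4,2)@(9, 5): e=[74,25,40] → X
    (6,2)@(13, 5): e=[102,57,-20] → .
    (1,3)@(3, 7): e=[20,3,116] → X
    (2,3)@(5, 7): e=[34,19,86] → X
    (5,3)@(11, 7): e=[76,67,-4] → .
    (1,4)@(3, 9): e=[8,29,102] → X
    (5,4)@(11, 9): e=[64,93,-18] → .
    (3,7)@(7, 15): e=[0,139,0] → .  [on edge]
  covered (16 px):
    . . . . . . X .
    . . . . . X . .
    . . . X X X . .
    . X X X X . . .
    . X X X X . . .
    . . X X . . . .
    . . . X . . . .
    . . . . . . . .
    . . . . . . . .
    . . . . . . . .
    . . . . . . . .

Result: [[6,0],[5,1],[3,2],[4,2],[5,2],[1,3],[2,3],[3,3],[4,3],[1,4],[2,4],[3,4],[4,4],[2,5],[3,5],[3,6]]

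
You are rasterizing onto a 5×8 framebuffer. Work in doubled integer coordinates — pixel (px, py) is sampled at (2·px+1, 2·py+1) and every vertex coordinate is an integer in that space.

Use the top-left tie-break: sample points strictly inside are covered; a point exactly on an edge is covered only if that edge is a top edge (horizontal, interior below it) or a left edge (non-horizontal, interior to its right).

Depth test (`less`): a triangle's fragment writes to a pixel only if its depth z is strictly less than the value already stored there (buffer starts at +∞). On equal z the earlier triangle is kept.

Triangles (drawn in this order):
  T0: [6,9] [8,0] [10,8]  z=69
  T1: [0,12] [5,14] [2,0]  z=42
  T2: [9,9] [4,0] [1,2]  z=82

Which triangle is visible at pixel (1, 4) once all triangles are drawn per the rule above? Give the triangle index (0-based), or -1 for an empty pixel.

T0:
  2·area = 34
  edge (6, 9)→(8, 0): d=(2,-9) top-left  bias=+0
  edge (8, 0)→(10, 8): d=(2,8) right/bottom  bias=-1
  edge (10, 8)→(6, 9): d=(-4,1) right/bottom  bias=-1
    (3,2)@(7, 5): e=[1,18,15] → #
    (4,2)@(9, 5): e=[19,2,13] → #
    (3,3)@(7, 7): e=[5,22,7] → #
    (3,4)@(7, 9): e=[9,26,-1] → ·
    (4,4)@(9, 9): e=[27,10,-3] → ·
  covered (4 px):
    · · · · ·
    · · · · ·
    · · · # #
    · · · # #
    · · · · ·
    · · · · ·
    · · · · ·
    · · · · ·
T1:
  2·area = 64  (B↔C swapped to make it positive)
  edge (0, 12)→(2, 0): d=(2,-12) top-left  bias=+0
  edge (2, 0)→(5, 14): d=(3,14) right/bottom  bias=-1
  edge (5, 14)→(0, 12): d=(-5,-2) top-left  bias=+0
    (1,2)@(3, 5): e=[22,1,41] → #
    (2,2)@(5, 5): e=[46,-27,45] → ·
    (0,3)@(1, 7): e=[2,35,27] → #
    (2,3)@(5, 7): e=[50,-21,35] → ·
    (0,4)@(1, 9): e=[6,41,17] → #
    (2,4)@(5, 9): e=[54,-15,25] → ·
    (0,5)@(1, 11): e=[10,47,7] → #
    (2,5)@(5, 11): e=[58,-9,15] → ·
    (0,6)@(1, 13): e=[14,53,-3] → ·
    (1,6)@(3, 13): e=[38,25,1] → #
    (2,6)@(5, 13): e=[62,-3,5] → ·
    (1,7)@(3, 15): e=[42,31,-9] → ·
  covered (8 px):
    · · · · ·
    · · · · ·
    · # · · ·
    # # · · ·
    # # · · ·
    # # · · ·
    · # · · ·
    · · · · ·
T2:
  2·area = 37  (B↔C swapped to make it positive)
  edge (9, 9)→(1, 2): d=(-8,-7) top-left  bias=+0
  edge (1, 2)→(4, 0): d=(3,-2) top-left  bias=+0
  edge (4, 0)→(9, 9): d=(5,9) right/bottom  bias=-1
    (1,0)@(3, 1): e=[22,1,14] → #
    (2,0)@(5, 1): e=[36,5,-4] → ·
    (1,1)@(3, 3): e=[6,7,24] → #
    (2,1)@(5, 3): e=[20,11,6] → #
    (3,1)@(7, 3): e=[34,15,-12] → ·
    (1,2)@(3, 5): e=[-10,13,34] → ·
    (2,2)@(5, 5): e=[4,17,16] → #
    (3,2)@(7, 5): e=[18,21,-2] → ·
    (2,3)@(5, 7): e=[-12,23,26] → ·
    (3,3)@(7, 7): e=[2,27,8] → #
    (4,3)@(9, 7): e=[16,31,-10] → ·
    (3,4)@(7, 9): e=[-14,33,18] → ·
    (4,4)@(9, 9): e=[0,37,0] → ·  [on edge]
  covered (5 px):
    · # · · ·
    · # # · ·
    · · # · ·
    · · · # ·
    · · · · ·
    · · · · ·
    · · · · ·
    · · · · ·

Z-buffer (winner per pixel, '.' = empty):
  . 2 . . .
  . 2 2 . .
  . 1 2 0 0
  1 1 . 0 0
  1 1 . . .
  1 1 . . .
  . 1 . . .
  . . . . .

Answer: 1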